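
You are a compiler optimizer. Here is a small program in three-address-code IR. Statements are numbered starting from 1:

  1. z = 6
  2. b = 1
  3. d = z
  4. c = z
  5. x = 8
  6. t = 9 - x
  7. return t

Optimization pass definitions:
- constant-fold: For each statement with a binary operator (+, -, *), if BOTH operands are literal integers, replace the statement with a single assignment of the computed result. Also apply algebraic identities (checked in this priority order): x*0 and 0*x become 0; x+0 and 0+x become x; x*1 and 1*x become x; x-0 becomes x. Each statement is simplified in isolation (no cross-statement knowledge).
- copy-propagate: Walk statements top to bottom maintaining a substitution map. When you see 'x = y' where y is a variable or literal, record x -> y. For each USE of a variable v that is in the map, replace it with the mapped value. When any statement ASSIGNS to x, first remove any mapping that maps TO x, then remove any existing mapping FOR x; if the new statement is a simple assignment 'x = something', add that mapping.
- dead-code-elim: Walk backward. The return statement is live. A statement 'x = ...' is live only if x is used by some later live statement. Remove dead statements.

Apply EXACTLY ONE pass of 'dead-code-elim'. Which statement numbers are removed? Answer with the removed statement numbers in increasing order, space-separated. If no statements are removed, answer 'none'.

Backward liveness scan:
Stmt 1 'z = 6': DEAD (z not in live set [])
Stmt 2 'b = 1': DEAD (b not in live set [])
Stmt 3 'd = z': DEAD (d not in live set [])
Stmt 4 'c = z': DEAD (c not in live set [])
Stmt 5 'x = 8': KEEP (x is live); live-in = []
Stmt 6 't = 9 - x': KEEP (t is live); live-in = ['x']
Stmt 7 'return t': KEEP (return); live-in = ['t']
Removed statement numbers: [1, 2, 3, 4]
Surviving IR:
  x = 8
  t = 9 - x
  return t

Answer: 1 2 3 4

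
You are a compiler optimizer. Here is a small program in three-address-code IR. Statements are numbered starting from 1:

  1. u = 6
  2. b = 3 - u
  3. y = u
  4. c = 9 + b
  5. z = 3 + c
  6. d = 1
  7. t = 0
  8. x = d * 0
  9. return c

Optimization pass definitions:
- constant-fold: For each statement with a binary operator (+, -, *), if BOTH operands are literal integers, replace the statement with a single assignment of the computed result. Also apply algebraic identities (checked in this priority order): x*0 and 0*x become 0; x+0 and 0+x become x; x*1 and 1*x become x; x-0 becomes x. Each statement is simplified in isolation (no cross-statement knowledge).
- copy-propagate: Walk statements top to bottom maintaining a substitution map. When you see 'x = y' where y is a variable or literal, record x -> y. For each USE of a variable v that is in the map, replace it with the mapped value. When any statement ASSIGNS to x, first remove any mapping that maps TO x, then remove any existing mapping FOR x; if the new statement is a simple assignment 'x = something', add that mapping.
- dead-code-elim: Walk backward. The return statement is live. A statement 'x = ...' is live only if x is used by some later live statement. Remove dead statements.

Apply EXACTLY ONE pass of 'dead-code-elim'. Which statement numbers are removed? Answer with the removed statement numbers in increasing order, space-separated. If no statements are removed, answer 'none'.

Backward liveness scan:
Stmt 1 'u = 6': KEEP (u is live); live-in = []
Stmt 2 'b = 3 - u': KEEP (b is live); live-in = ['u']
Stmt 3 'y = u': DEAD (y not in live set ['b'])
Stmt 4 'c = 9 + b': KEEP (c is live); live-in = ['b']
Stmt 5 'z = 3 + c': DEAD (z not in live set ['c'])
Stmt 6 'd = 1': DEAD (d not in live set ['c'])
Stmt 7 't = 0': DEAD (t not in live set ['c'])
Stmt 8 'x = d * 0': DEAD (x not in live set ['c'])
Stmt 9 'return c': KEEP (return); live-in = ['c']
Removed statement numbers: [3, 5, 6, 7, 8]
Surviving IR:
  u = 6
  b = 3 - u
  c = 9 + b
  return c

Answer: 3 5 6 7 8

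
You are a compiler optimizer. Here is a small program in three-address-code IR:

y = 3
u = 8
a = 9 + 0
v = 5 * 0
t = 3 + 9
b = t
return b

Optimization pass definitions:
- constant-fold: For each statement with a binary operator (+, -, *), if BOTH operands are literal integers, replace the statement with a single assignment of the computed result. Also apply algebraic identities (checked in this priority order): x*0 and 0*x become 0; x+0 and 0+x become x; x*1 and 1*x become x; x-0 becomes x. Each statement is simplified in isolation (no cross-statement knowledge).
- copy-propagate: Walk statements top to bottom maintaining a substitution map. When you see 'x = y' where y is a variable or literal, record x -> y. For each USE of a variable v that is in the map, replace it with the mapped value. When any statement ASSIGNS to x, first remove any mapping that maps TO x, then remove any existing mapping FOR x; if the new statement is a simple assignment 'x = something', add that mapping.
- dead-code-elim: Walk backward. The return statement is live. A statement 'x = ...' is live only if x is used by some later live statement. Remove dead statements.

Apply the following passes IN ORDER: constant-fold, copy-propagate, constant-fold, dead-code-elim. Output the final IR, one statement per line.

Initial IR:
  y = 3
  u = 8
  a = 9 + 0
  v = 5 * 0
  t = 3 + 9
  b = t
  return b
After constant-fold (7 stmts):
  y = 3
  u = 8
  a = 9
  v = 0
  t = 12
  b = t
  return b
After copy-propagate (7 stmts):
  y = 3
  u = 8
  a = 9
  v = 0
  t = 12
  b = 12
  return 12
After constant-fold (7 stmts):
  y = 3
  u = 8
  a = 9
  v = 0
  t = 12
  b = 12
  return 12
After dead-code-elim (1 stmts):
  return 12

Answer: return 12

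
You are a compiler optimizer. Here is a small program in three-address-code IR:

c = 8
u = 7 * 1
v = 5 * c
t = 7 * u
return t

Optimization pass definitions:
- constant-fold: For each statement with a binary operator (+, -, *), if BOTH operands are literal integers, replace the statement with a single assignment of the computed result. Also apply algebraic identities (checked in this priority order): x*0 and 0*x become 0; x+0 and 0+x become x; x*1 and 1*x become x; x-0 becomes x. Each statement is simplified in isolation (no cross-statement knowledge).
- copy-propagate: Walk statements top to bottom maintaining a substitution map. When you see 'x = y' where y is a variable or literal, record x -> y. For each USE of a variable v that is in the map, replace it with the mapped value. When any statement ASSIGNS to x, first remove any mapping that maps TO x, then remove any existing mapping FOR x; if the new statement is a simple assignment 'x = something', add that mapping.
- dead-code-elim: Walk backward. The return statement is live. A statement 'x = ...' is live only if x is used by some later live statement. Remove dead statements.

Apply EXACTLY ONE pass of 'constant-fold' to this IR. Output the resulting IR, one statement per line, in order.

Answer: c = 8
u = 7
v = 5 * c
t = 7 * u
return t

Derivation:
Applying constant-fold statement-by-statement:
  [1] c = 8  (unchanged)
  [2] u = 7 * 1  -> u = 7
  [3] v = 5 * c  (unchanged)
  [4] t = 7 * u  (unchanged)
  [5] return t  (unchanged)
Result (5 stmts):
  c = 8
  u = 7
  v = 5 * c
  t = 7 * u
  return t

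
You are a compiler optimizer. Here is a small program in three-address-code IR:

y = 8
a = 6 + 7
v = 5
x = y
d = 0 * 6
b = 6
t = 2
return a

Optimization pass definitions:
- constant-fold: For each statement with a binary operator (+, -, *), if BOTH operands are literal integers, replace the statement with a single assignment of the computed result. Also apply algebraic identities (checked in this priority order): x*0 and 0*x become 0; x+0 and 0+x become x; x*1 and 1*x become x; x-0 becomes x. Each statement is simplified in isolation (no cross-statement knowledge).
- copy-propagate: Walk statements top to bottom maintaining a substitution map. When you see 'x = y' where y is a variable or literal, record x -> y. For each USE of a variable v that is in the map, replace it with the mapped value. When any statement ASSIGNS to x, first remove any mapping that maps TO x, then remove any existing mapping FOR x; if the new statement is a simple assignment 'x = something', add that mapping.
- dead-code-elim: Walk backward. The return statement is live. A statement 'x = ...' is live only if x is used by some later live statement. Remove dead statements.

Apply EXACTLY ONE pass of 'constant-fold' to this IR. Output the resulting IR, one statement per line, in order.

Applying constant-fold statement-by-statement:
  [1] y = 8  (unchanged)
  [2] a = 6 + 7  -> a = 13
  [3] v = 5  (unchanged)
  [4] x = y  (unchanged)
  [5] d = 0 * 6  -> d = 0
  [6] b = 6  (unchanged)
  [7] t = 2  (unchanged)
  [8] return a  (unchanged)
Result (8 stmts):
  y = 8
  a = 13
  v = 5
  x = y
  d = 0
  b = 6
  t = 2
  return a

Answer: y = 8
a = 13
v = 5
x = y
d = 0
b = 6
t = 2
return a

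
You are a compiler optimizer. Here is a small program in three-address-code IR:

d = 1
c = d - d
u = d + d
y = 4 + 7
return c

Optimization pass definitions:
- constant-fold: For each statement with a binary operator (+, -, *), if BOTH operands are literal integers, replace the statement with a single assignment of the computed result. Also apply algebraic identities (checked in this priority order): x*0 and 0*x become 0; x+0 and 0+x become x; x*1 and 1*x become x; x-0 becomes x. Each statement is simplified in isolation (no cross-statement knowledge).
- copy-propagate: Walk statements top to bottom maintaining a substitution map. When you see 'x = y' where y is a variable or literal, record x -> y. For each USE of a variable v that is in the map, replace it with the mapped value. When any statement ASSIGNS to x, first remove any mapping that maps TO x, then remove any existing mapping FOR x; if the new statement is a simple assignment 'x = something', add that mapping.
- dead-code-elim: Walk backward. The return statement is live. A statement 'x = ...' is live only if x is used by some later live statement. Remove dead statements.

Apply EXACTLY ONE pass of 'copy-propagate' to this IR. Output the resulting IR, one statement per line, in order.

Answer: d = 1
c = 1 - 1
u = 1 + 1
y = 4 + 7
return c

Derivation:
Applying copy-propagate statement-by-statement:
  [1] d = 1  (unchanged)
  [2] c = d - d  -> c = 1 - 1
  [3] u = d + d  -> u = 1 + 1
  [4] y = 4 + 7  (unchanged)
  [5] return c  (unchanged)
Result (5 stmts):
  d = 1
  c = 1 - 1
  u = 1 + 1
  y = 4 + 7
  return c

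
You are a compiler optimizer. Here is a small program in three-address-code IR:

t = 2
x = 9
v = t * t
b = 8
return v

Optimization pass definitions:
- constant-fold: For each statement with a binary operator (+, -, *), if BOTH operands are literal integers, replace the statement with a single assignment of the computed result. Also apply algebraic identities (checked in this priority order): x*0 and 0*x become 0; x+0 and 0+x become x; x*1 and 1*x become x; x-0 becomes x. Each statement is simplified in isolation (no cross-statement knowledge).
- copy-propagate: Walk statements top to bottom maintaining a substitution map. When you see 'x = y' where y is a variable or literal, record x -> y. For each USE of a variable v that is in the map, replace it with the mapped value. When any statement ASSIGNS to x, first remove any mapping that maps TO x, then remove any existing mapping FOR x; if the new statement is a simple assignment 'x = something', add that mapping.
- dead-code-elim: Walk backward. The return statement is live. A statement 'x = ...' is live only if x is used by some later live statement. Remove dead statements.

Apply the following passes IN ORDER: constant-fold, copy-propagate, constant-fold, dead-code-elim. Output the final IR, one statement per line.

Answer: v = 4
return v

Derivation:
Initial IR:
  t = 2
  x = 9
  v = t * t
  b = 8
  return v
After constant-fold (5 stmts):
  t = 2
  x = 9
  v = t * t
  b = 8
  return v
After copy-propagate (5 stmts):
  t = 2
  x = 9
  v = 2 * 2
  b = 8
  return v
After constant-fold (5 stmts):
  t = 2
  x = 9
  v = 4
  b = 8
  return v
After dead-code-elim (2 stmts):
  v = 4
  return v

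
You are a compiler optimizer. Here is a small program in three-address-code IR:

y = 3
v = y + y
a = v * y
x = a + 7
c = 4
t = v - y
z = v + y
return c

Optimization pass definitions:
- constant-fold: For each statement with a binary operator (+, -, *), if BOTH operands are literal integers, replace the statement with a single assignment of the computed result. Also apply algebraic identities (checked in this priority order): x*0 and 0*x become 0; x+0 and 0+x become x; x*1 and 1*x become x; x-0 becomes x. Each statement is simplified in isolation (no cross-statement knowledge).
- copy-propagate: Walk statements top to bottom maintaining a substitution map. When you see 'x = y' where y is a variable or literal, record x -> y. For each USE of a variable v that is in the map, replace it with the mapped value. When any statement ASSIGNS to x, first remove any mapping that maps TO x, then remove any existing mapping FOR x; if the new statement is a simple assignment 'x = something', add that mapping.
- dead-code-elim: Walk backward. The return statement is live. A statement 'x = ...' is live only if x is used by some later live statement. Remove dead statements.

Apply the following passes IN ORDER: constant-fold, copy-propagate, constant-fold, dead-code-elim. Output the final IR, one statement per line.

Initial IR:
  y = 3
  v = y + y
  a = v * y
  x = a + 7
  c = 4
  t = v - y
  z = v + y
  return c
After constant-fold (8 stmts):
  y = 3
  v = y + y
  a = v * y
  x = a + 7
  c = 4
  t = v - y
  z = v + y
  return c
After copy-propagate (8 stmts):
  y = 3
  v = 3 + 3
  a = v * 3
  x = a + 7
  c = 4
  t = v - 3
  z = v + 3
  return 4
After constant-fold (8 stmts):
  y = 3
  v = 6
  a = v * 3
  x = a + 7
  c = 4
  t = v - 3
  z = v + 3
  return 4
After dead-code-elim (1 stmts):
  return 4

Answer: return 4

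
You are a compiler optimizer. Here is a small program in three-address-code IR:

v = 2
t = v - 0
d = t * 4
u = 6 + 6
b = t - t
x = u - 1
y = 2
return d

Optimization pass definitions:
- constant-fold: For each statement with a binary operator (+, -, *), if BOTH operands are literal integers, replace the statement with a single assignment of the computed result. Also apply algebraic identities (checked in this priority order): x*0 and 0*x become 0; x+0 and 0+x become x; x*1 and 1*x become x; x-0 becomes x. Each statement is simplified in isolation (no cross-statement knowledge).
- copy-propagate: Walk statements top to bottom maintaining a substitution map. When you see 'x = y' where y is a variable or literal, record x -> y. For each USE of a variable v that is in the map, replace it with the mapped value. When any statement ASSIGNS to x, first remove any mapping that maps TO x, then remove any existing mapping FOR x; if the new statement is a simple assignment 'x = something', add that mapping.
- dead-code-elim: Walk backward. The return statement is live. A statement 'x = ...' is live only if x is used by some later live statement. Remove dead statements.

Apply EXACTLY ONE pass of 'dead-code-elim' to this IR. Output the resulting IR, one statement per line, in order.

Applying dead-code-elim statement-by-statement:
  [8] return d  -> KEEP (return); live=['d']
  [7] y = 2  -> DEAD (y not live)
  [6] x = u - 1  -> DEAD (x not live)
  [5] b = t - t  -> DEAD (b not live)
  [4] u = 6 + 6  -> DEAD (u not live)
  [3] d = t * 4  -> KEEP; live=['t']
  [2] t = v - 0  -> KEEP; live=['v']
  [1] v = 2  -> KEEP; live=[]
Result (4 stmts):
  v = 2
  t = v - 0
  d = t * 4
  return d

Answer: v = 2
t = v - 0
d = t * 4
return d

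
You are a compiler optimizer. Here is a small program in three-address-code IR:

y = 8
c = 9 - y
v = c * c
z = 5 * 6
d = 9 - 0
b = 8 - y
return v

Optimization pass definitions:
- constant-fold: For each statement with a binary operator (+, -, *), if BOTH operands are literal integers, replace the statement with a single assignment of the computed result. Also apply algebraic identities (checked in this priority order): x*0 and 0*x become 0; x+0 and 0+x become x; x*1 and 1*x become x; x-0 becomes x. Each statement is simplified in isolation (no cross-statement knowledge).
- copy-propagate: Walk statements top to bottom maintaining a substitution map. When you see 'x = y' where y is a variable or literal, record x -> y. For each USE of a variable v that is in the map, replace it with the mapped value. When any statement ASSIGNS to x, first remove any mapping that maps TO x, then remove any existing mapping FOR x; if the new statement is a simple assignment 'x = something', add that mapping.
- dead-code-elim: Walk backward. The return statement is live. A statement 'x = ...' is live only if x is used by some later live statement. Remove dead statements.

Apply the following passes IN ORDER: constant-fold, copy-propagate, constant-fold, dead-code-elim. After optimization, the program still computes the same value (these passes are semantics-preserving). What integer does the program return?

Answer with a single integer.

Initial IR:
  y = 8
  c = 9 - y
  v = c * c
  z = 5 * 6
  d = 9 - 0
  b = 8 - y
  return v
After constant-fold (7 stmts):
  y = 8
  c = 9 - y
  v = c * c
  z = 30
  d = 9
  b = 8 - y
  return v
After copy-propagate (7 stmts):
  y = 8
  c = 9 - 8
  v = c * c
  z = 30
  d = 9
  b = 8 - 8
  return v
After constant-fold (7 stmts):
  y = 8
  c = 1
  v = c * c
  z = 30
  d = 9
  b = 0
  return v
After dead-code-elim (3 stmts):
  c = 1
  v = c * c
  return v
Evaluate:
  y = 8  =>  y = 8
  c = 9 - y  =>  c = 1
  v = c * c  =>  v = 1
  z = 5 * 6  =>  z = 30
  d = 9 - 0  =>  d = 9
  b = 8 - y  =>  b = 0
  return v = 1

Answer: 1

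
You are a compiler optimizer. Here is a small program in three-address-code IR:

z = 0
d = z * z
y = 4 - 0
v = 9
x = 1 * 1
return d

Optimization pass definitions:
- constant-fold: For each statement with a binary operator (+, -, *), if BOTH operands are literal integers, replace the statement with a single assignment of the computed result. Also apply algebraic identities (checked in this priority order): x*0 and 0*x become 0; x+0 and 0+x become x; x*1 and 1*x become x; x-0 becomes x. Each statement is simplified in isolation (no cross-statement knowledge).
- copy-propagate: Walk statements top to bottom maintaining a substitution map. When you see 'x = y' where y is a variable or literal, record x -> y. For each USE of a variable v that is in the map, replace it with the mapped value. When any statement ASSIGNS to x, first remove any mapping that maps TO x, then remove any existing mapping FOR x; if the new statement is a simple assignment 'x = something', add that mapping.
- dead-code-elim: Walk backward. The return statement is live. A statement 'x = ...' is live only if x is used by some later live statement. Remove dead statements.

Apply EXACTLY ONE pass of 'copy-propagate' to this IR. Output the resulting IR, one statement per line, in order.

Applying copy-propagate statement-by-statement:
  [1] z = 0  (unchanged)
  [2] d = z * z  -> d = 0 * 0
  [3] y = 4 - 0  (unchanged)
  [4] v = 9  (unchanged)
  [5] x = 1 * 1  (unchanged)
  [6] return d  (unchanged)
Result (6 stmts):
  z = 0
  d = 0 * 0
  y = 4 - 0
  v = 9
  x = 1 * 1
  return d

Answer: z = 0
d = 0 * 0
y = 4 - 0
v = 9
x = 1 * 1
return d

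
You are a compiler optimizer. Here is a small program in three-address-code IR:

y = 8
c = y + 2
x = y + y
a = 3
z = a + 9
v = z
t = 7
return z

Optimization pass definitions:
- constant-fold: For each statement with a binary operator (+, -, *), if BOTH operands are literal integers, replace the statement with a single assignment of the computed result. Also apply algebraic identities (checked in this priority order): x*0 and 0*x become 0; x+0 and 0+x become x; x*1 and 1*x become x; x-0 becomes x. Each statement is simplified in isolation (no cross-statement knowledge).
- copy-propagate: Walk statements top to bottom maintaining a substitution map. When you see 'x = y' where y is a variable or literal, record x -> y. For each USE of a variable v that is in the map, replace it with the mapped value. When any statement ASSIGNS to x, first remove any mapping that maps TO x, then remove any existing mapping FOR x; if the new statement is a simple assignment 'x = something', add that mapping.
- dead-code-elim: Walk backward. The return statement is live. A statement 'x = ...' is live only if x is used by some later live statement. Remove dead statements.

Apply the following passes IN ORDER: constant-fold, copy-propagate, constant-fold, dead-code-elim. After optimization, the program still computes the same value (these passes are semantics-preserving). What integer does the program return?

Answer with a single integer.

Initial IR:
  y = 8
  c = y + 2
  x = y + y
  a = 3
  z = a + 9
  v = z
  t = 7
  return z
After constant-fold (8 stmts):
  y = 8
  c = y + 2
  x = y + y
  a = 3
  z = a + 9
  v = z
  t = 7
  return z
After copy-propagate (8 stmts):
  y = 8
  c = 8 + 2
  x = 8 + 8
  a = 3
  z = 3 + 9
  v = z
  t = 7
  return z
After constant-fold (8 stmts):
  y = 8
  c = 10
  x = 16
  a = 3
  z = 12
  v = z
  t = 7
  return z
After dead-code-elim (2 stmts):
  z = 12
  return z
Evaluate:
  y = 8  =>  y = 8
  c = y + 2  =>  c = 10
  x = y + y  =>  x = 16
  a = 3  =>  a = 3
  z = a + 9  =>  z = 12
  v = z  =>  v = 12
  t = 7  =>  t = 7
  return z = 12

Answer: 12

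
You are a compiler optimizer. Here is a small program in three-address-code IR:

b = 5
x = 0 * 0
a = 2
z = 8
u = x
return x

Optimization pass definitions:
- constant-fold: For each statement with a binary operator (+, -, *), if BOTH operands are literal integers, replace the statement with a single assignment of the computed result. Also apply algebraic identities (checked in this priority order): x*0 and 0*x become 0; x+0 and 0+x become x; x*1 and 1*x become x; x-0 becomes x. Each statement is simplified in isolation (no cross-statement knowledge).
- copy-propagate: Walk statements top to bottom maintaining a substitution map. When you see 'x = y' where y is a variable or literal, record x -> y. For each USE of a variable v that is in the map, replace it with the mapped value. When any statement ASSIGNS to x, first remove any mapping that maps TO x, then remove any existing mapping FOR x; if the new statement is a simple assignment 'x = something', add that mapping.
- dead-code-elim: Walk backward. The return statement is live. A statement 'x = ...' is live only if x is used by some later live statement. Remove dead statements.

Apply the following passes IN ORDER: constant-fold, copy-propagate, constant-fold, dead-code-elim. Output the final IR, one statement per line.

Answer: return 0

Derivation:
Initial IR:
  b = 5
  x = 0 * 0
  a = 2
  z = 8
  u = x
  return x
After constant-fold (6 stmts):
  b = 5
  x = 0
  a = 2
  z = 8
  u = x
  return x
After copy-propagate (6 stmts):
  b = 5
  x = 0
  a = 2
  z = 8
  u = 0
  return 0
After constant-fold (6 stmts):
  b = 5
  x = 0
  a = 2
  z = 8
  u = 0
  return 0
After dead-code-elim (1 stmts):
  return 0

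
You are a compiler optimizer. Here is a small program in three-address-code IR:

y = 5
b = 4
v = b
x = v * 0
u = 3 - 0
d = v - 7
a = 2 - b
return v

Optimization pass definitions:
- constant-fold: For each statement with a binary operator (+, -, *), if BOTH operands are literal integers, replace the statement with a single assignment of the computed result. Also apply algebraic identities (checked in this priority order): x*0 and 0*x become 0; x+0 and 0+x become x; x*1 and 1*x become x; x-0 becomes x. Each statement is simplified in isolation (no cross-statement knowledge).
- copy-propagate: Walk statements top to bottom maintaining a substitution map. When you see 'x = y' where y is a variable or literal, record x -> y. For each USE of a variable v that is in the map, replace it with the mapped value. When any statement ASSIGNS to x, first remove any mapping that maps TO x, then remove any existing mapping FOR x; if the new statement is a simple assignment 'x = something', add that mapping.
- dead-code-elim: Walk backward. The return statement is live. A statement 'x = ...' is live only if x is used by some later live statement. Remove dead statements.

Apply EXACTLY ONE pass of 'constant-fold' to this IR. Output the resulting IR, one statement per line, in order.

Answer: y = 5
b = 4
v = b
x = 0
u = 3
d = v - 7
a = 2 - b
return v

Derivation:
Applying constant-fold statement-by-statement:
  [1] y = 5  (unchanged)
  [2] b = 4  (unchanged)
  [3] v = b  (unchanged)
  [4] x = v * 0  -> x = 0
  [5] u = 3 - 0  -> u = 3
  [6] d = v - 7  (unchanged)
  [7] a = 2 - b  (unchanged)
  [8] return v  (unchanged)
Result (8 stmts):
  y = 5
  b = 4
  v = b
  x = 0
  u = 3
  d = v - 7
  a = 2 - b
  return v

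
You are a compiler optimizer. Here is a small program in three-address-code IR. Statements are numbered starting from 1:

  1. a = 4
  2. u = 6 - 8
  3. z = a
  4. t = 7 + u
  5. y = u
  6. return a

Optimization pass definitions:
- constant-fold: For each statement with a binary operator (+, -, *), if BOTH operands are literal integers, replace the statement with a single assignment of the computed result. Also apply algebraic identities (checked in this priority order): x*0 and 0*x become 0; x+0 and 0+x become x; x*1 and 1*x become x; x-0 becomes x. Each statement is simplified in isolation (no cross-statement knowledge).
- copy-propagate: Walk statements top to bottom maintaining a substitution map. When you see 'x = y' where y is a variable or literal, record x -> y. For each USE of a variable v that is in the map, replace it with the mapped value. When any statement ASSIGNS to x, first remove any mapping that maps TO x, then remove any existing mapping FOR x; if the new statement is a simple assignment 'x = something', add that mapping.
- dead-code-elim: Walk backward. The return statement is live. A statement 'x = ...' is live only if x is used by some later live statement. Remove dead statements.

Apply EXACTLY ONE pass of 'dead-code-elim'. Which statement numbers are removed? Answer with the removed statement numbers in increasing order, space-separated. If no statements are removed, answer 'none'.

Answer: 2 3 4 5

Derivation:
Backward liveness scan:
Stmt 1 'a = 4': KEEP (a is live); live-in = []
Stmt 2 'u = 6 - 8': DEAD (u not in live set ['a'])
Stmt 3 'z = a': DEAD (z not in live set ['a'])
Stmt 4 't = 7 + u': DEAD (t not in live set ['a'])
Stmt 5 'y = u': DEAD (y not in live set ['a'])
Stmt 6 'return a': KEEP (return); live-in = ['a']
Removed statement numbers: [2, 3, 4, 5]
Surviving IR:
  a = 4
  return a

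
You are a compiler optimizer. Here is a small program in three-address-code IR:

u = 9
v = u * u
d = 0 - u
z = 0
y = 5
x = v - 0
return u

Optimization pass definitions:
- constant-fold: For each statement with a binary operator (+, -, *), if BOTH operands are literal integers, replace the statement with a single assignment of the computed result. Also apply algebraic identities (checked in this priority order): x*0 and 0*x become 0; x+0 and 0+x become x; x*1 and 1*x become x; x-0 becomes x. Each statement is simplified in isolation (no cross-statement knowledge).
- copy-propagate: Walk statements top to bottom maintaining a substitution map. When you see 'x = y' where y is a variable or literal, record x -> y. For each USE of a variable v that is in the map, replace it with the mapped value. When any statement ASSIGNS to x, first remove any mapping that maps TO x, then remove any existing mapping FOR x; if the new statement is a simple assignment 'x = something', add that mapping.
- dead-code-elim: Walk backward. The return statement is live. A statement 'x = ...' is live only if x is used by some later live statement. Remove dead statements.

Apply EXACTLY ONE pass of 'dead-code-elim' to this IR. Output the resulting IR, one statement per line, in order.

Applying dead-code-elim statement-by-statement:
  [7] return u  -> KEEP (return); live=['u']
  [6] x = v - 0  -> DEAD (x not live)
  [5] y = 5  -> DEAD (y not live)
  [4] z = 0  -> DEAD (z not live)
  [3] d = 0 - u  -> DEAD (d not live)
  [2] v = u * u  -> DEAD (v not live)
  [1] u = 9  -> KEEP; live=[]
Result (2 stmts):
  u = 9
  return u

Answer: u = 9
return u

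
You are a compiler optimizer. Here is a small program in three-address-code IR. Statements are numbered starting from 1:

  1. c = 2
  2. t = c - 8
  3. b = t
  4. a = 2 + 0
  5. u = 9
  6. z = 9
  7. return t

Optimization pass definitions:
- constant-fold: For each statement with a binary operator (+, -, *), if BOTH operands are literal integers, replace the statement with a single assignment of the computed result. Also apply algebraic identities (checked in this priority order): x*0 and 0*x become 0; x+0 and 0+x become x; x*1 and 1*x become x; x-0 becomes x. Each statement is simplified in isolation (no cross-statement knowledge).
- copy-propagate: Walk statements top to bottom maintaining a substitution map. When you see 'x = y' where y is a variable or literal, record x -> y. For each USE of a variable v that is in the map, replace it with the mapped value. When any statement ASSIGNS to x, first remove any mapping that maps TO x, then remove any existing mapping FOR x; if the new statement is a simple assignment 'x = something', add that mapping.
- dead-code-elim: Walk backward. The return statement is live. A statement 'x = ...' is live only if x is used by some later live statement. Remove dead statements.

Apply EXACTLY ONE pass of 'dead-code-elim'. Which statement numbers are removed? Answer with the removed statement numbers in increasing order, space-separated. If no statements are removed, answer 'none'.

Answer: 3 4 5 6

Derivation:
Backward liveness scan:
Stmt 1 'c = 2': KEEP (c is live); live-in = []
Stmt 2 't = c - 8': KEEP (t is live); live-in = ['c']
Stmt 3 'b = t': DEAD (b not in live set ['t'])
Stmt 4 'a = 2 + 0': DEAD (a not in live set ['t'])
Stmt 5 'u = 9': DEAD (u not in live set ['t'])
Stmt 6 'z = 9': DEAD (z not in live set ['t'])
Stmt 7 'return t': KEEP (return); live-in = ['t']
Removed statement numbers: [3, 4, 5, 6]
Surviving IR:
  c = 2
  t = c - 8
  return t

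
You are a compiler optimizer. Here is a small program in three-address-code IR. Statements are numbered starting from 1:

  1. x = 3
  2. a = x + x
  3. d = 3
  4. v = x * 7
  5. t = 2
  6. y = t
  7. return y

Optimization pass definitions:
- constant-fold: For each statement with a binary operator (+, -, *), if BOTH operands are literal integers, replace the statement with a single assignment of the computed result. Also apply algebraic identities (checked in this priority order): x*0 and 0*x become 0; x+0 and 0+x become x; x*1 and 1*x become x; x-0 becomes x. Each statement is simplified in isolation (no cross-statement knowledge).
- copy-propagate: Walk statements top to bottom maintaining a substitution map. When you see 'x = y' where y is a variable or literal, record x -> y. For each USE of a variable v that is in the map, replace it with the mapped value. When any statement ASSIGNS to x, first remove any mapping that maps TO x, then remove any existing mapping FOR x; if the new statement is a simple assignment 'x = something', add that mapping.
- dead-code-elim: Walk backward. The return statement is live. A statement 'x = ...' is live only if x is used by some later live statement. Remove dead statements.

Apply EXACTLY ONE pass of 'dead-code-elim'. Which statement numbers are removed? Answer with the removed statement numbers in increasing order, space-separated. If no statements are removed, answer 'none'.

Backward liveness scan:
Stmt 1 'x = 3': DEAD (x not in live set [])
Stmt 2 'a = x + x': DEAD (a not in live set [])
Stmt 3 'd = 3': DEAD (d not in live set [])
Stmt 4 'v = x * 7': DEAD (v not in live set [])
Stmt 5 't = 2': KEEP (t is live); live-in = []
Stmt 6 'y = t': KEEP (y is live); live-in = ['t']
Stmt 7 'return y': KEEP (return); live-in = ['y']
Removed statement numbers: [1, 2, 3, 4]
Surviving IR:
  t = 2
  y = t
  return y

Answer: 1 2 3 4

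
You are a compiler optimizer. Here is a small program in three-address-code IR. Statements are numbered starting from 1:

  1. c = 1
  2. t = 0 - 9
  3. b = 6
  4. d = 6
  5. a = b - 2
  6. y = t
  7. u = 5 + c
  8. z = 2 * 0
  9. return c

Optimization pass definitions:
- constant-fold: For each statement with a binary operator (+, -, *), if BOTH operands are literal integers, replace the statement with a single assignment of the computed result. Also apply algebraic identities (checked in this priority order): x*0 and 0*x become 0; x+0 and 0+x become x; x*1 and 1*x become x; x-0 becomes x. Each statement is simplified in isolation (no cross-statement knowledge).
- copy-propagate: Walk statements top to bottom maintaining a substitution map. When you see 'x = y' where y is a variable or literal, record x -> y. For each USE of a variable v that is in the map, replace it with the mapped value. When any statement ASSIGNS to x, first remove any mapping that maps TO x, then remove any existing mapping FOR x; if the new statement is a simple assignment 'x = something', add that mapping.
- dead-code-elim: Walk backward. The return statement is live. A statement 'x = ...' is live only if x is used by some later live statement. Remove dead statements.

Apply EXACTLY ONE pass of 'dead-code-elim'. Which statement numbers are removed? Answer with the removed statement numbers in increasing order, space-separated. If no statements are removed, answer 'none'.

Backward liveness scan:
Stmt 1 'c = 1': KEEP (c is live); live-in = []
Stmt 2 't = 0 - 9': DEAD (t not in live set ['c'])
Stmt 3 'b = 6': DEAD (b not in live set ['c'])
Stmt 4 'd = 6': DEAD (d not in live set ['c'])
Stmt 5 'a = b - 2': DEAD (a not in live set ['c'])
Stmt 6 'y = t': DEAD (y not in live set ['c'])
Stmt 7 'u = 5 + c': DEAD (u not in live set ['c'])
Stmt 8 'z = 2 * 0': DEAD (z not in live set ['c'])
Stmt 9 'return c': KEEP (return); live-in = ['c']
Removed statement numbers: [2, 3, 4, 5, 6, 7, 8]
Surviving IR:
  c = 1
  return c

Answer: 2 3 4 5 6 7 8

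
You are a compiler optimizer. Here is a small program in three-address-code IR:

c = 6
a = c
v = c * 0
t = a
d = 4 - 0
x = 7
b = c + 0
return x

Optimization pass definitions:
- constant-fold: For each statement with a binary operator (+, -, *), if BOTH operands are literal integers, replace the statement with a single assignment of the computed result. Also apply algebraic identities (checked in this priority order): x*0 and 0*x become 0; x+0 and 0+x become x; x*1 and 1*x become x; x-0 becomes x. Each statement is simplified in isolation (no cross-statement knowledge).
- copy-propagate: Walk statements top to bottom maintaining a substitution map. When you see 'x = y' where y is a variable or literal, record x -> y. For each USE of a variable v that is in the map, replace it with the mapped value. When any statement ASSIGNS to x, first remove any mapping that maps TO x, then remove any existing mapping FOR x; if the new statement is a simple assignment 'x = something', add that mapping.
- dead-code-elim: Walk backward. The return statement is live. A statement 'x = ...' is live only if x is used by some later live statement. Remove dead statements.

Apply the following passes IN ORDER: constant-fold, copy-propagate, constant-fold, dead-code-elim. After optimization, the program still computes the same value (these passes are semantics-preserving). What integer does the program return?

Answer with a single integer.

Initial IR:
  c = 6
  a = c
  v = c * 0
  t = a
  d = 4 - 0
  x = 7
  b = c + 0
  return x
After constant-fold (8 stmts):
  c = 6
  a = c
  v = 0
  t = a
  d = 4
  x = 7
  b = c
  return x
After copy-propagate (8 stmts):
  c = 6
  a = 6
  v = 0
  t = 6
  d = 4
  x = 7
  b = 6
  return 7
After constant-fold (8 stmts):
  c = 6
  a = 6
  v = 0
  t = 6
  d = 4
  x = 7
  b = 6
  return 7
After dead-code-elim (1 stmts):
  return 7
Evaluate:
  c = 6  =>  c = 6
  a = c  =>  a = 6
  v = c * 0  =>  v = 0
  t = a  =>  t = 6
  d = 4 - 0  =>  d = 4
  x = 7  =>  x = 7
  b = c + 0  =>  b = 6
  return x = 7

Answer: 7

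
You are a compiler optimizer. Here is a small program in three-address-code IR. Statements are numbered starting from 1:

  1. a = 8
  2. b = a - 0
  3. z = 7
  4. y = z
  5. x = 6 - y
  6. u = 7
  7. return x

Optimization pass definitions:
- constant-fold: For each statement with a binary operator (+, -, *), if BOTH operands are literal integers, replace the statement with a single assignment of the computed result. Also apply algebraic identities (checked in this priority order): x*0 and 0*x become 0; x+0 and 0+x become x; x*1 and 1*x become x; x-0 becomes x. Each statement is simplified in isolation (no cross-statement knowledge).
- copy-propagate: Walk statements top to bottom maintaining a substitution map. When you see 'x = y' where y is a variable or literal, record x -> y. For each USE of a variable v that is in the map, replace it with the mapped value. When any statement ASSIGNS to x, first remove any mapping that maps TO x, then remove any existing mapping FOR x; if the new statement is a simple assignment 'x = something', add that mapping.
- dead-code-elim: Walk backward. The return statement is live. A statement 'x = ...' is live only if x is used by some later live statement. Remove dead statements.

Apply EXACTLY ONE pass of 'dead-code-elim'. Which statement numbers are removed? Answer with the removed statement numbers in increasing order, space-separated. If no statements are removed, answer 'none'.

Answer: 1 2 6

Derivation:
Backward liveness scan:
Stmt 1 'a = 8': DEAD (a not in live set [])
Stmt 2 'b = a - 0': DEAD (b not in live set [])
Stmt 3 'z = 7': KEEP (z is live); live-in = []
Stmt 4 'y = z': KEEP (y is live); live-in = ['z']
Stmt 5 'x = 6 - y': KEEP (x is live); live-in = ['y']
Stmt 6 'u = 7': DEAD (u not in live set ['x'])
Stmt 7 'return x': KEEP (return); live-in = ['x']
Removed statement numbers: [1, 2, 6]
Surviving IR:
  z = 7
  y = z
  x = 6 - y
  return x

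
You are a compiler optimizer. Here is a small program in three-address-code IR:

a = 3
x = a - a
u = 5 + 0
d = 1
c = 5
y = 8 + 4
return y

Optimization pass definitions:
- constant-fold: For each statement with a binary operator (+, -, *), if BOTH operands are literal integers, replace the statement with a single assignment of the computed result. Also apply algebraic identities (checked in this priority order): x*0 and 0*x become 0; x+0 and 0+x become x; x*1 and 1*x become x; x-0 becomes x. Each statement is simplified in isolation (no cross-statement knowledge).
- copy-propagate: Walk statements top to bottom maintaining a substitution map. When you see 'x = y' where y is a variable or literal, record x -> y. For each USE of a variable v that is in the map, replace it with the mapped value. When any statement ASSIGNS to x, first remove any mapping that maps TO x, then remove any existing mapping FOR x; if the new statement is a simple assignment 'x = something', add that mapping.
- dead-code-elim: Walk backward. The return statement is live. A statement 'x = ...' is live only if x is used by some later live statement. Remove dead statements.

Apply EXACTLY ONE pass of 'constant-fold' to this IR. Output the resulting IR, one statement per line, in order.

Applying constant-fold statement-by-statement:
  [1] a = 3  (unchanged)
  [2] x = a - a  (unchanged)
  [3] u = 5 + 0  -> u = 5
  [4] d = 1  (unchanged)
  [5] c = 5  (unchanged)
  [6] y = 8 + 4  -> y = 12
  [7] return y  (unchanged)
Result (7 stmts):
  a = 3
  x = a - a
  u = 5
  d = 1
  c = 5
  y = 12
  return y

Answer: a = 3
x = a - a
u = 5
d = 1
c = 5
y = 12
return y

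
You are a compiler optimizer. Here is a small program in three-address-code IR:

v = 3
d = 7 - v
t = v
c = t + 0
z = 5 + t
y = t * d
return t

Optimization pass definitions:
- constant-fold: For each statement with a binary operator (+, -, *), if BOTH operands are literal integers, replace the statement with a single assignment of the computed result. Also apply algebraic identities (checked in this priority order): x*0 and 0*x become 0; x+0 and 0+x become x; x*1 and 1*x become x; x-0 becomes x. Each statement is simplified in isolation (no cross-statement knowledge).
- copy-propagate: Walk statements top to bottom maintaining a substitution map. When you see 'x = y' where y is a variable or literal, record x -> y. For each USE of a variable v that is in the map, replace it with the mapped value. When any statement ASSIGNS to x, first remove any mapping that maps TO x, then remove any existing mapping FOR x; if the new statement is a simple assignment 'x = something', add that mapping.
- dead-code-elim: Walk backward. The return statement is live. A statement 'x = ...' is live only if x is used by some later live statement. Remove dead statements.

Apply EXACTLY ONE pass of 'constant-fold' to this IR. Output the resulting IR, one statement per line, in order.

Answer: v = 3
d = 7 - v
t = v
c = t
z = 5 + t
y = t * d
return t

Derivation:
Applying constant-fold statement-by-statement:
  [1] v = 3  (unchanged)
  [2] d = 7 - v  (unchanged)
  [3] t = v  (unchanged)
  [4] c = t + 0  -> c = t
  [5] z = 5 + t  (unchanged)
  [6] y = t * d  (unchanged)
  [7] return t  (unchanged)
Result (7 stmts):
  v = 3
  d = 7 - v
  t = v
  c = t
  z = 5 + t
  y = t * d
  return t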